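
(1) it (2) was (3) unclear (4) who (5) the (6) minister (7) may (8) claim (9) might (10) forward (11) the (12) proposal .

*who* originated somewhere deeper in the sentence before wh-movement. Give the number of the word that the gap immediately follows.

8

Underlying clause: The minister may claim who might forward the proposal.
'who' functions as the subject of the clause embedded under 'claim'. Fronting leaves a gap immediately after 'claim':
It was unclear who the minister may claim ___ might forward the proposal.
'claim' is word 8.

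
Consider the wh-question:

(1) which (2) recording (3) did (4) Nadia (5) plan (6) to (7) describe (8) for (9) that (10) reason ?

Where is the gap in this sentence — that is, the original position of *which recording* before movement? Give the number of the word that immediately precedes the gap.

7

Before movement: Nadia did plan to describe which recording for that reason.
The filler 'which recording' is interpreted as the direct object of 'describe'. It moves to the left edge, and the trace sits right after 'describe':
Which recording did Nadia plan to describe ___ for that reason?
'describe' is word 7.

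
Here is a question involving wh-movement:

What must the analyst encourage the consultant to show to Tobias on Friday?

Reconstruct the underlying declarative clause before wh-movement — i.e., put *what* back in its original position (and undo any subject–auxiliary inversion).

The analyst must encourage the consultant to show what to Tobias on Friday.

'what' is the direct object of 'show'. It moves to the left edge, and the trace sits right after 'show':
What must the analyst encourage the consultant to show ___ to Tobias on Friday?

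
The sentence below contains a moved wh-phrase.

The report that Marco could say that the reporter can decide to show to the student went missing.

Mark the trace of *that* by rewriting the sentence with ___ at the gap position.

'that' is the direct object of 'show'. The gap is right after 'show'.

The report that Marco could say that the reporter can decide to show ___ to the student went missing.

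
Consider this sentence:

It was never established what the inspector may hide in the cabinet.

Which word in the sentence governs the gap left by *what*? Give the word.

hide

In situ: The inspector may hide what in the cabinet.
'what' is the direct object of 'hide'. Fronting leaves a gap immediately after 'hide':
It was never established what the inspector may hide ___ in the cabinet.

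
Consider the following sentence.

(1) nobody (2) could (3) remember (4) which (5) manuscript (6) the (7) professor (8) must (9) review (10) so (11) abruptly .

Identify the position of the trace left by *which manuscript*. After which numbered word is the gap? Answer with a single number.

9

Before movement: The professor must review which manuscript so abruptly.
'which manuscript' functions as the direct object of 'review'. It moves to the left edge, and the trace sits right after 'review':
Nobody could remember which manuscript the professor must review ___ so abruptly.
'review' is word 9.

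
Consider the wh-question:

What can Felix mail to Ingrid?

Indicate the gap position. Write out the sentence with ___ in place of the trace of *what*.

Before movement: Felix can mail what to Ingrid.
'what' is the direct object of 'mail'. The gap is right after 'mail'.

What can Felix mail ___ to Ingrid?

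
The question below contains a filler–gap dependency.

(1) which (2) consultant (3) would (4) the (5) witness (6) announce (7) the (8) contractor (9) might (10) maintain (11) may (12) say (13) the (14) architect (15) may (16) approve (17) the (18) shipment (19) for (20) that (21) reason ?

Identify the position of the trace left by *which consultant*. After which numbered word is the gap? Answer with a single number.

Underlying clause: The witness would announce the contractor might maintain which consultant may say the architect may approve the shipment for that reason.
'which consultant' is the subject of the clause embedded under 'maintain'. It moves to the left edge, and the trace sits right after 'maintain':
Which consultant would the witness announce the contractor might maintain ___ may say the architect may approve the shipment for that reason?
'maintain' is word 10.

10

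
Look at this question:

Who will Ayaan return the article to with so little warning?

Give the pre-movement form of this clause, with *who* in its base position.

Ayaan will return the article to who with so little warning.

The filler 'who' is interpreted as the object of the preposition 'to' (recipient of 'return'). It moves to the left edge, and the trace sits right after 'to':
Who will Ayaan return the article to ___ with so little warning?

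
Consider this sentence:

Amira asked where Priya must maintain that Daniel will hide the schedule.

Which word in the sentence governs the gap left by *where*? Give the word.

Underlying clause: Priya must maintain that Daniel will hide the schedule where.
'where' functions as the locative complement of 'hide'. Fronting leaves a gap immediately after 'schedule':
Amira asked where Priya must maintain that Daniel will hide the schedule ___.

hide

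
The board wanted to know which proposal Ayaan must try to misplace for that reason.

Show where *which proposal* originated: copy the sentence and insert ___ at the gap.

Pre-movement form: Ayaan must try to misplace which proposal for that reason.
The filler 'which proposal' is interpreted as the direct object of 'misplace'. The gap is right after 'misplace'.

The board wanted to know which proposal Ayaan must try to misplace ___ for that reason.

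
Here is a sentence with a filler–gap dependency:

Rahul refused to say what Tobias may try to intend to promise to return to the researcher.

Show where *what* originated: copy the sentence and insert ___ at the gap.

Rahul refused to say what Tobias may try to intend to promise to return ___ to the researcher.

In situ: Tobias may try to intend to promise to return what to the researcher.
The filler 'what' is interpreted as the direct object of 'return'. The gap is right after 'return'.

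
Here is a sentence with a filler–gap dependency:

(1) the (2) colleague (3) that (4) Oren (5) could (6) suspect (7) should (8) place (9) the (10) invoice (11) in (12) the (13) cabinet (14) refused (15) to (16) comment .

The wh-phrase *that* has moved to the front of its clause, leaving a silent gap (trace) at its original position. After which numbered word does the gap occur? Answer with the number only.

'that' is the subject of the clause embedded under 'suspect'. Fronting leaves a gap immediately after 'suspect':
The colleague that Oren could suspect ___ should place the invoice in the cabinet refused to comment.
'suspect' is word 6.

6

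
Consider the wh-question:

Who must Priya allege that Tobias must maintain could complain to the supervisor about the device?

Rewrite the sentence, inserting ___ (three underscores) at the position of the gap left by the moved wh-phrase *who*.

Who must Priya allege that Tobias must maintain ___ could complain to the supervisor about the device?

In situ: Priya must allege that Tobias must maintain who could complain to the supervisor about the device.
'who' is the subject of the clause embedded under 'maintain'. The gap is right after 'maintain'.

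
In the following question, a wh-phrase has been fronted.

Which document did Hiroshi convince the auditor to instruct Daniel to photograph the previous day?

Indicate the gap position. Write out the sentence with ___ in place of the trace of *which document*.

In situ: Hiroshi did convince the auditor to instruct Daniel to photograph which document the previous day.
The filler 'which document' is interpreted as the direct object of 'photograph'. The gap is right after 'photograph'.

Which document did Hiroshi convince the auditor to instruct Daniel to photograph ___ the previous day?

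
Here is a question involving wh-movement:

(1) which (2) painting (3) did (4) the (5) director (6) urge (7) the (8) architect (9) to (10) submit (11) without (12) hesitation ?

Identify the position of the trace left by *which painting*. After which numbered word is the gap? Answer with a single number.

Before movement: The director did urge the architect to submit which painting without hesitation.
'which painting' is the direct object of 'submit'. Fronting leaves a gap immediately after 'submit':
Which painting did the director urge the architect to submit ___ without hesitation?
'submit' is word 10.

10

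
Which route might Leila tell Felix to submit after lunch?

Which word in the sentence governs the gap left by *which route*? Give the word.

submit

In situ: Leila might tell Felix to submit which route after lunch.
'which route' functions as the direct object of 'submit'. It moves to the left edge, and the trace sits right after 'submit':
Which route might Leila tell Felix to submit ___ after lunch?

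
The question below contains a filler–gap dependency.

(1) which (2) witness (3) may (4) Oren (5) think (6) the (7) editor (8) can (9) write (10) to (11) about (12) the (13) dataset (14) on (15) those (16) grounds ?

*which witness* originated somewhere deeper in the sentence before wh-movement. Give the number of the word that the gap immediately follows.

Before movement: Oren may think the editor can write to which witness about the dataset on those grounds.
The filler 'which witness' is interpreted as the object of the preposition 'to'. Wh-movement fronts it, leaving a gap right after 'to':
Which witness may Oren think the editor can write to ___ about the dataset on those grounds?
'to' is word 10.

10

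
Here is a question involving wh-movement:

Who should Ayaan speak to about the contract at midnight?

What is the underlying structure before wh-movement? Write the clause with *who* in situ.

Ayaan should speak to who about the contract at midnight.

'who' is the object of the preposition 'to'. Fronting leaves a gap immediately after 'to':
Who should Ayaan speak to ___ about the contract at midnight?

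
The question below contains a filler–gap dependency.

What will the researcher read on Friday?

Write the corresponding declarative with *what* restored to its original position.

The researcher will read what on Friday.

The filler 'what' is interpreted as the direct object of 'read'. Wh-movement fronts it, leaving a gap right after 'read':
What will the researcher read ___ on Friday?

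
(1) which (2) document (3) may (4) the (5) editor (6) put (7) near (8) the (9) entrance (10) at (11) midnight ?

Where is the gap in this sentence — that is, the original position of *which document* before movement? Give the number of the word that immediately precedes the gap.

In situ: The editor may put which document near the entrance at midnight.
'which document' functions as the direct object of 'put'. Fronting leaves a gap immediately after 'put':
Which document may the editor put ___ near the entrance at midnight?
'put' is word 6.

6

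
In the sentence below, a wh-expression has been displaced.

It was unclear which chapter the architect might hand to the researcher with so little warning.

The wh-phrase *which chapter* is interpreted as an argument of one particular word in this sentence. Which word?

Underlying clause: The architect might hand which chapter to the researcher with so little warning.
The filler 'which chapter' is interpreted as the direct object of 'hand'. It moves to the left edge, and the trace sits right after 'hand':
It was unclear which chapter the architect might hand ___ to the researcher with so little warning.

hand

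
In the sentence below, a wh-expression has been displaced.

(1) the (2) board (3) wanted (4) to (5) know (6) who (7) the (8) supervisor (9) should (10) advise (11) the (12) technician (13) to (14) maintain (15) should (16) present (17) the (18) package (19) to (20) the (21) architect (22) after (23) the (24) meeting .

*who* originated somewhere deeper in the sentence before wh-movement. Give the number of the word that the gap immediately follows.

14

In situ: The supervisor should advise the technician to maintain who should present the package to the architect after the meeting.
'who' functions as the subject of the clause embedded under 'maintain'. Fronting leaves a gap immediately after 'maintain':
The board wanted to know who the supervisor should advise the technician to maintain ___ should present the package to the architect after the meeting.
'maintain' is word 14.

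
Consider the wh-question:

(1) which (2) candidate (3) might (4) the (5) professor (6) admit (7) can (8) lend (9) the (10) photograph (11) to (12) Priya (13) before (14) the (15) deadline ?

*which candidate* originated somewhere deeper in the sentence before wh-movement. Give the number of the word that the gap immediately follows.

Before movement: The professor might admit which candidate can lend the photograph to Priya before the deadline.
'which candidate' functions as the subject of the clause embedded under 'admit'. Fronting leaves a gap immediately after 'admit':
Which candidate might the professor admit ___ can lend the photograph to Priya before the deadline?
'admit' is word 6.

6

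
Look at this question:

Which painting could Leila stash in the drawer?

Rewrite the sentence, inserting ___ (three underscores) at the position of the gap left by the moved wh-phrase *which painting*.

Which painting could Leila stash ___ in the drawer?

Before movement: Leila could stash which painting in the drawer.
The filler 'which painting' is interpreted as the direct object of 'stash'. The gap is right after 'stash'.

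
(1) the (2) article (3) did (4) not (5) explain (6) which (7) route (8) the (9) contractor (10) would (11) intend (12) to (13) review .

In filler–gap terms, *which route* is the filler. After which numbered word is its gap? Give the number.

In situ: The contractor would intend to review which route.
'which route' functions as the direct object of 'review'. Wh-movement fronts it, leaving a gap right after 'review':
The article did not explain which route the contractor would intend to review ___.
'review' is word 13.

13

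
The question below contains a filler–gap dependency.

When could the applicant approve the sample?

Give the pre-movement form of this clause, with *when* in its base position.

The filler 'when' is interpreted as the temporal adjunct. Wh-movement fronts it, leaving a gap right after 'sample':
When could the applicant approve the sample ___?

The applicant could approve the sample when.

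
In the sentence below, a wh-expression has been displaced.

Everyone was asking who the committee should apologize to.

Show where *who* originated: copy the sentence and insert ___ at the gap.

Everyone was asking who the committee should apologize to ___.

Before movement: The committee should apologize to who.
'who' functions as the object of the preposition 'to'. The gap is right after 'to'.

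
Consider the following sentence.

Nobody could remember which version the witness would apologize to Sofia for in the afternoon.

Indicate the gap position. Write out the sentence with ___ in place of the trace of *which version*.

Nobody could remember which version the witness would apologize to Sofia for ___ in the afternoon.

In situ: The witness would apologize to Sofia for which version in the afternoon.
'which version' is the object of the preposition 'for'. The gap is right after 'for'.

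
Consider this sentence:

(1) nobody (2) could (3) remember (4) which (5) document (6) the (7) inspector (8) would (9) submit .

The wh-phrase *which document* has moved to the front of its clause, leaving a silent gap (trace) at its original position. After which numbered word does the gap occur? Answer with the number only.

9

Underlying clause: The inspector would submit which document.
'which document' is the direct object of 'submit'. Wh-movement fronts it, leaving a gap right after 'submit':
Nobody could remember which document the inspector would submit ___.
'submit' is word 9.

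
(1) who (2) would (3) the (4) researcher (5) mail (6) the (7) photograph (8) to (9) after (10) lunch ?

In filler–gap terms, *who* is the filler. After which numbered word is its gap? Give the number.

8

Before movement: The researcher would mail the photograph to who after lunch.
'who' is the object of the preposition 'to' (recipient of 'mail'). It moves to the left edge, and the trace sits right after 'to':
Who would the researcher mail the photograph to ___ after lunch?
'to' is word 8.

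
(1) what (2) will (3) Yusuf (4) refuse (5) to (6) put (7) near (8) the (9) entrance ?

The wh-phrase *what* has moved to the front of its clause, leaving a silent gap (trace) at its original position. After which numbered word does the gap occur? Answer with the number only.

6

Underlying clause: Yusuf will refuse to put what near the entrance.
'what' functions as the direct object of 'put'. Wh-movement fronts it, leaving a gap right after 'put':
What will Yusuf refuse to put ___ near the entrance?
'put' is word 6.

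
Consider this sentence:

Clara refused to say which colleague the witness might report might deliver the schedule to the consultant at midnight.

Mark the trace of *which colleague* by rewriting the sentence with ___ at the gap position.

Before movement: The witness might report which colleague might deliver the schedule to the consultant at midnight.
'which colleague' is the subject of the clause embedded under 'report'. The gap is right after 'report'.

Clara refused to say which colleague the witness might report ___ might deliver the schedule to the consultant at midnight.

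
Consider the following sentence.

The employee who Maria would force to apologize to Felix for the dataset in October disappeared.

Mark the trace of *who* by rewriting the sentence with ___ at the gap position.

The employee who Maria would force ___ to apologize to Felix for the dataset in October disappeared.

'who' is the direct object of 'force'. The gap is right after 'force'.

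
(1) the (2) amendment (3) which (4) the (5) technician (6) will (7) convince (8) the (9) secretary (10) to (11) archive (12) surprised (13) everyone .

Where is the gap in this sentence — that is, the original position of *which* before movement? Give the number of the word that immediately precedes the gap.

The filler 'which' is interpreted as the direct object of 'archive'. Wh-movement fronts it, leaving a gap right after 'archive':
The amendment which the technician will convince the secretary to archive ___ surprised everyone.
'archive' is word 11.

11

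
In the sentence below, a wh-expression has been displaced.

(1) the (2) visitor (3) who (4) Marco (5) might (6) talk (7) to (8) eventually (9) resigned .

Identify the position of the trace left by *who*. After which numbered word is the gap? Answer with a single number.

7

'who' is the object of the preposition 'to'. Fronting leaves a gap immediately after 'to':
The visitor who Marco might talk to ___ eventually resigned.
'to' is word 7.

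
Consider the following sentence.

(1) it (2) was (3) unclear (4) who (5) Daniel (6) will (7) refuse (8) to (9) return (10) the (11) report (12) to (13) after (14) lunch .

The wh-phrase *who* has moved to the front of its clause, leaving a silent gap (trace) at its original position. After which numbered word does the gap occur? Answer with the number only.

Before movement: Daniel will refuse to return the report to who after lunch.
'who' functions as the object of the preposition 'to' (recipient of 'return'). It moves to the left edge, and the trace sits right after 'to':
It was unclear who Daniel will refuse to return the report to ___ after lunch.
'to' is word 12.

12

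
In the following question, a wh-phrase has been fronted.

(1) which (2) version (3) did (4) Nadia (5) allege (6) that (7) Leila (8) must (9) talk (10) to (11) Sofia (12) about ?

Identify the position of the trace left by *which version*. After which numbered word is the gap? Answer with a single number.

12

Pre-movement form: Nadia did allege that Leila must talk to Sofia about which version.
'which version' functions as the object of the preposition 'about'. Wh-movement fronts it, leaving a gap right after 'about':
Which version did Nadia allege that Leila must talk to Sofia about ___?
'about' is word 12.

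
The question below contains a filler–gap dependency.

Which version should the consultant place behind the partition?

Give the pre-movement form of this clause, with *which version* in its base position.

The consultant should place which version behind the partition.

'which version' is the direct object of 'place'. Wh-movement fronts it, leaving a gap right after 'place':
Which version should the consultant place ___ behind the partition?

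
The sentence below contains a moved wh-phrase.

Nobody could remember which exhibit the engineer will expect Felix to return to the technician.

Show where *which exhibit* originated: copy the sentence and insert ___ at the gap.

In situ: The engineer will expect Felix to return which exhibit to the technician.
The filler 'which exhibit' is interpreted as the direct object of 'return'. The gap is right after 'return'.

Nobody could remember which exhibit the engineer will expect Felix to return ___ to the technician.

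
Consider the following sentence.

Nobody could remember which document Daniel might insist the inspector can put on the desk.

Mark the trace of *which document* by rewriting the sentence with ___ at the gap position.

Pre-movement form: Daniel might insist the inspector can put which document on the desk.
'which document' is the direct object of 'put'. The gap is right after 'put'.

Nobody could remember which document Daniel might insist the inspector can put ___ on the desk.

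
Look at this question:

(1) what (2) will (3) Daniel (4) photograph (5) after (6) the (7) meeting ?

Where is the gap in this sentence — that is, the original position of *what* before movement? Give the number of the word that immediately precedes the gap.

4

Underlying clause: Daniel will photograph what after the meeting.
'what' is the direct object of 'photograph'. Fronting leaves a gap immediately after 'photograph':
What will Daniel photograph ___ after the meeting?
'photograph' is word 4.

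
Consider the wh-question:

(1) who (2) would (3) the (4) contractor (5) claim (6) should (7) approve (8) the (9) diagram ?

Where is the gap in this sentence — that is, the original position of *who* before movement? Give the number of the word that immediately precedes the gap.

Before movement: The contractor would claim who should approve the diagram.
'who' is the subject of the clause embedded under 'claim'. Fronting leaves a gap immediately after 'claim':
Who would the contractor claim ___ should approve the diagram?
'claim' is word 5.

5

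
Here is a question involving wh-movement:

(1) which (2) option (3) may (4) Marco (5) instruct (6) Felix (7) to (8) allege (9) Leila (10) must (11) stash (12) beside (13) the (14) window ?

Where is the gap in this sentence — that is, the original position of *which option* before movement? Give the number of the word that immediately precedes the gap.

11

In situ: Marco may instruct Felix to allege Leila must stash which option beside the window.
The filler 'which option' is interpreted as the direct object of 'stash'. It moves to the left edge, and the trace sits right after 'stash':
Which option may Marco instruct Felix to allege Leila must stash ___ beside the window?
'stash' is word 11.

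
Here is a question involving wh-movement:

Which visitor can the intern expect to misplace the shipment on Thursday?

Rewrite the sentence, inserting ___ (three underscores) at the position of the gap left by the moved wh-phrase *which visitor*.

Before movement: The intern can expect which visitor to misplace the shipment on Thursday.
'which visitor' is the direct object of 'expect'. The gap is right after 'expect'.

Which visitor can the intern expect ___ to misplace the shipment on Thursday?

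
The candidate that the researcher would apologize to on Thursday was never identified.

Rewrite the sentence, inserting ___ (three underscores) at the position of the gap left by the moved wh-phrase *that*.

The candidate that the researcher would apologize to ___ on Thursday was never identified.

'that' is the object of the preposition 'to'. The gap is right after 'to'.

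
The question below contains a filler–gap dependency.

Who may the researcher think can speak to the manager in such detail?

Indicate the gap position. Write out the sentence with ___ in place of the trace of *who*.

Who may the researcher think ___ can speak to the manager in such detail?

Underlying clause: The researcher may think who can speak to the manager in such detail.
The filler 'who' is interpreted as the subject of the clause embedded under 'think'. The gap is right after 'think'.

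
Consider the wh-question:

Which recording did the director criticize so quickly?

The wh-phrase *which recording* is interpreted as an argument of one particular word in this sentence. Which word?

Pre-movement form: The director did criticize which recording so quickly.
The filler 'which recording' is interpreted as the direct object of 'criticize'. Fronting leaves a gap immediately after 'criticize':
Which recording did the director criticize ___ so quickly?

criticize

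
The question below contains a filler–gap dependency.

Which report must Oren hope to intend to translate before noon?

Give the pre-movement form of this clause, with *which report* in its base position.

Oren must hope to intend to translate which report before noon.

'which report' is the direct object of 'translate'. It moves to the left edge, and the trace sits right after 'translate':
Which report must Oren hope to intend to translate ___ before noon?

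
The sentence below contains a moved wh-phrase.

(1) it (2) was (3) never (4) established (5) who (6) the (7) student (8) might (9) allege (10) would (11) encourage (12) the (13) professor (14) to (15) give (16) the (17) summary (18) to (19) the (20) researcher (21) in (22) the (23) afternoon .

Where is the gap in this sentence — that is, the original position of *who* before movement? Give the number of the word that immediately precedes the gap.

In situ: The student might allege who would encourage the professor to give the summary to the researcher in the afternoon.
'who' functions as the subject of the clause embedded under 'allege'. Wh-movement fronts it, leaving a gap right after 'allege':
It was never established who the student might allege ___ would encourage the professor to give the summary to the researcher in the afternoon.
'allege' is word 9.

9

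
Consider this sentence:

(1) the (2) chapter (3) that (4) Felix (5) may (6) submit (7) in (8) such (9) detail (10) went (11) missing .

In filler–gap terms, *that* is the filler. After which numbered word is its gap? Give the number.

'that' is the direct object of 'submit'. Wh-movement fronts it, leaving a gap right after 'submit':
The chapter that Felix may submit ___ in such detail went missing.
'submit' is word 6.

6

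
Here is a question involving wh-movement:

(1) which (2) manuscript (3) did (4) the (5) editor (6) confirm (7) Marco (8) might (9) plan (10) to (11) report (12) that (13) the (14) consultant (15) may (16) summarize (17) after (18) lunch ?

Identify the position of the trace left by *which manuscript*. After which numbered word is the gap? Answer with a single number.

In situ: The editor did confirm Marco might plan to report that the consultant may summarize which manuscript after lunch.
The filler 'which manuscript' is interpreted as the direct object of 'summarize'. It moves to the left edge, and the trace sits right after 'summarize':
Which manuscript did the editor confirm Marco might plan to report that the consultant may summarize ___ after lunch?
'summarize' is word 16.

16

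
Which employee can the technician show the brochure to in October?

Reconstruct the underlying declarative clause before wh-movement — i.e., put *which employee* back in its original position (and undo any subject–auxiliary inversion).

The technician can show the brochure to which employee in October.

The filler 'which employee' is interpreted as the object of the preposition 'to' (recipient of 'show'). Wh-movement fronts it, leaving a gap right after 'to':
Which employee can the technician show the brochure to ___ in October?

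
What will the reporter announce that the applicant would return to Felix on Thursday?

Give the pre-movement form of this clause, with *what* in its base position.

The reporter will announce that the applicant would return what to Felix on Thursday.

The filler 'what' is interpreted as the direct object of 'return'. It moves to the left edge, and the trace sits right after 'return':
What will the reporter announce that the applicant would return ___ to Felix on Thursday?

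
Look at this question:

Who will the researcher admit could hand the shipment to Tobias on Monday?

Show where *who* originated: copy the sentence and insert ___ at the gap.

Before movement: The researcher will admit who could hand the shipment to Tobias on Monday.
'who' is the subject of the clause embedded under 'admit'. The gap is right after 'admit'.

Who will the researcher admit ___ could hand the shipment to Tobias on Monday?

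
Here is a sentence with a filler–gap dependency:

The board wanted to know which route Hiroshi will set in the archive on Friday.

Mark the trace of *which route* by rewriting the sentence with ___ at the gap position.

In situ: Hiroshi will set which route in the archive on Friday.
'which route' is the direct object of 'set'. The gap is right after 'set'.

The board wanted to know which route Hiroshi will set ___ in the archive on Friday.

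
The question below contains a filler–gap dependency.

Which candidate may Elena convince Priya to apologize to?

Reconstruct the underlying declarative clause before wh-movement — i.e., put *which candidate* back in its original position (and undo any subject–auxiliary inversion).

'which candidate' is the object of the preposition 'to'. It moves to the left edge, and the trace sits right after 'to':
Which candidate may Elena convince Priya to apologize to ___?

Elena may convince Priya to apologize to which candidate.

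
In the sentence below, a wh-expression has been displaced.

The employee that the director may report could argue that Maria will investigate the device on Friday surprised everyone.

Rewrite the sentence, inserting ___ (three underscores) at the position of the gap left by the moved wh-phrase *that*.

The employee that the director may report ___ could argue that Maria will investigate the device on Friday surprised everyone.

'that' is the subject of the clause embedded under 'report'. The gap is right after 'report'.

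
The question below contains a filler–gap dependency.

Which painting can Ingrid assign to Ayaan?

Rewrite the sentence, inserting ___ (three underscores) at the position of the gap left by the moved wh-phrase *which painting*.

Underlying clause: Ingrid can assign which painting to Ayaan.
'which painting' is the direct object of 'assign'. The gap is right after 'assign'.

Which painting can Ingrid assign ___ to Ayaan?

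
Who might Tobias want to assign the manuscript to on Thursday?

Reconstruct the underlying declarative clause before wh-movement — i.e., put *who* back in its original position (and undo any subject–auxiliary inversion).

Tobias might want to assign the manuscript to who on Thursday.

The filler 'who' is interpreted as the object of the preposition 'to' (recipient of 'assign'). Fronting leaves a gap immediately after 'to':
Who might Tobias want to assign the manuscript to ___ on Thursday?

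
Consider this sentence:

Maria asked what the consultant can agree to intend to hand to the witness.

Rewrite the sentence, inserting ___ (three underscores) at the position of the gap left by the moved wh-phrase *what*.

Underlying clause: The consultant can agree to intend to hand what to the witness.
'what' is the direct object of 'hand'. The gap is right after 'hand'.

Maria asked what the consultant can agree to intend to hand ___ to the witness.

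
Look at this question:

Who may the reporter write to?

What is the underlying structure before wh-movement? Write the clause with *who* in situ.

The reporter may write to who.

'who' functions as the object of the preposition 'to'. Fronting leaves a gap immediately after 'to':
Who may the reporter write to ___?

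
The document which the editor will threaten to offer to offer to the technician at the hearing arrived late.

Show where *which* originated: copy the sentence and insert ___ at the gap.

The document which the editor will threaten to offer to offer ___ to the technician at the hearing arrived late.

The filler 'which' is interpreted as the direct object of 'offer'. The gap is right after 'offer'.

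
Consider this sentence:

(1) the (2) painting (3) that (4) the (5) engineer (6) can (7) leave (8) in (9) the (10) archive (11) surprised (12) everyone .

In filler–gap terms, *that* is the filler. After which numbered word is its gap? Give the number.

The filler 'that' is interpreted as the direct object of 'leave'. Fronting leaves a gap immediately after 'leave':
The painting that the engineer can leave ___ in the archive surprised everyone.
'leave' is word 7.

7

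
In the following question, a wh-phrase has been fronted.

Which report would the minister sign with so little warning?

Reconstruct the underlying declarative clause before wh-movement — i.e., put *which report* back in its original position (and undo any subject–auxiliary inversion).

The minister would sign which report with so little warning.

The filler 'which report' is interpreted as the direct object of 'sign'. Wh-movement fronts it, leaving a gap right after 'sign':
Which report would the minister sign ___ with so little warning?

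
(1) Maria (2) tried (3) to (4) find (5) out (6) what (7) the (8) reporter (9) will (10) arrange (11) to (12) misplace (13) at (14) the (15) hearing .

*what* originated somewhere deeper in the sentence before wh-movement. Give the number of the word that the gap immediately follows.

12

Before movement: The reporter will arrange to misplace what at the hearing.
'what' functions as the direct object of 'misplace'. Fronting leaves a gap immediately after 'misplace':
Maria tried to find out what the reporter will arrange to misplace ___ at the hearing.
'misplace' is word 12.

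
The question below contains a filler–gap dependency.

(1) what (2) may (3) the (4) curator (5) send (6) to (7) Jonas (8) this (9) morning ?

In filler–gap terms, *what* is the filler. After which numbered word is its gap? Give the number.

5

In situ: The curator may send what to Jonas this morning.
The filler 'what' is interpreted as the direct object of 'send'. It moves to the left edge, and the trace sits right after 'send':
What may the curator send ___ to Jonas this morning?
'send' is word 5.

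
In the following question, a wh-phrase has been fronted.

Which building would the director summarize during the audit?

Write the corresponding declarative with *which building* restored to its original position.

'which building' is the direct object of 'summarize'. It moves to the left edge, and the trace sits right after 'summarize':
Which building would the director summarize ___ during the audit?

The director would summarize which building during the audit.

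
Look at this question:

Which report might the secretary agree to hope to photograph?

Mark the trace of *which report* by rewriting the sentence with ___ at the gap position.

Which report might the secretary agree to hope to photograph ___?

Underlying clause: The secretary might agree to hope to photograph which report.
The filler 'which report' is interpreted as the direct object of 'photograph'. The gap is right after 'photograph'.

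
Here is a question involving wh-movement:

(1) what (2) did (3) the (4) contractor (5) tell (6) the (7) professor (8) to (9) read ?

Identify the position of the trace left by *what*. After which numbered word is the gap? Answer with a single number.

Before movement: The contractor did tell the professor to read what.
'what' functions as the direct object of 'read'. Wh-movement fronts it, leaving a gap right after 'read':
What did the contractor tell the professor to read ___?
'read' is word 9.

9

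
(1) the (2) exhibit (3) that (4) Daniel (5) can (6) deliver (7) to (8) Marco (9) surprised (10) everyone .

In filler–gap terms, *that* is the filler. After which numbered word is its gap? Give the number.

The filler 'that' is interpreted as the direct object of 'deliver'. Wh-movement fronts it, leaving a gap right after 'deliver':
The exhibit that Daniel can deliver ___ to Marco surprised everyone.
'deliver' is word 6.

6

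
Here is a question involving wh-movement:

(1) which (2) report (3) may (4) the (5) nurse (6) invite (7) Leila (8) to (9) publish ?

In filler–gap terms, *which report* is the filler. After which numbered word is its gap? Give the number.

9

Before movement: The nurse may invite Leila to publish which report.
'which report' is the direct object of 'publish'. It moves to the left edge, and the trace sits right after 'publish':
Which report may the nurse invite Leila to publish ___?
'publish' is word 9.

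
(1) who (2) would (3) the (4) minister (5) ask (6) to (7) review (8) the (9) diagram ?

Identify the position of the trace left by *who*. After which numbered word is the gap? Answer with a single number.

5

In situ: The minister would ask who to review the diagram.
'who' functions as the direct object of 'ask'. It moves to the left edge, and the trace sits right after 'ask':
Who would the minister ask ___ to review the diagram?
'ask' is word 5.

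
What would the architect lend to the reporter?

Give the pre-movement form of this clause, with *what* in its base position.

The architect would lend what to the reporter.

'what' functions as the direct object of 'lend'. It moves to the left edge, and the trace sits right after 'lend':
What would the architect lend ___ to the reporter?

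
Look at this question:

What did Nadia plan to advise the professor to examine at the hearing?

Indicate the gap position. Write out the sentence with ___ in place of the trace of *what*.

In situ: Nadia did plan to advise the professor to examine what at the hearing.
The filler 'what' is interpreted as the direct object of 'examine'. The gap is right after 'examine'.

What did Nadia plan to advise the professor to examine ___ at the hearing?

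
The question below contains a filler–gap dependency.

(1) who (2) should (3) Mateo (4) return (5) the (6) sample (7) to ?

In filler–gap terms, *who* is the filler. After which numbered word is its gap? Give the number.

7

Before movement: Mateo should return the sample to who.
'who' functions as the object of the preposition 'to' (recipient of 'return'). It moves to the left edge, and the trace sits right after 'to':
Who should Mateo return the sample to ___?
'to' is word 7.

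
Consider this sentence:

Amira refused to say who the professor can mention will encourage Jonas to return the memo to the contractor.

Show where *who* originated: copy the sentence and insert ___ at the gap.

Amira refused to say who the professor can mention ___ will encourage Jonas to return the memo to the contractor.

Underlying clause: The professor can mention who will encourage Jonas to return the memo to the contractor.
'who' is the subject of the clause embedded under 'mention'. The gap is right after 'mention'.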